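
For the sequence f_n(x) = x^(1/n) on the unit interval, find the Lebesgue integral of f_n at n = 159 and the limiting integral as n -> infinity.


At n = 159: f_159(x) = x^(1/159).
Step 1: integral(x^(1/159), 0, 1) = [x^(1/159+1) / (1/159+1)] from 0 to 1
     = 1 / (1/159 + 1) = 1 / ((159+1)/159) = 159/(159+1)
     = 159/160 = 0.99375
Step 2: As n -> infinity, f_n(x) = x^(1/n) -> 1 for x in (0,1], and f_n is increasing in n.
By MCT, lim_n integral(f_n) = integral(lim_n f_n) = integral(1, 0, 1) = 1.
Step 3: Verify convergence: 159/160 = 0.99375 -> 1


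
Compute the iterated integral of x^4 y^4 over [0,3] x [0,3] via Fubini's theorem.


By Fubini's theorem, the double integral factors as a product of single integrals:
Step 1: integral_0^3 x^4 dx = [x^5/5] from 0 to 3
     = 3^5/5 = 48.6
Step 2: integral_0^3 y^4 dy = [y^5/5] from 0 to 3
     = 3^5/5 = 48.6
Step 3: Double integral = 48.6 * 48.6 = 2361.96


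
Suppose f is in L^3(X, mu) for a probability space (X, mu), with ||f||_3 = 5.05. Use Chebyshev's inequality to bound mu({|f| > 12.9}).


Chebyshev/Markov inequality: mu(|f| > eps) <= (||f||_p / eps)^p
Step 1: ||f||_3 / eps = 5.05 / 12.9 = 0.391473
Step 2: Raise to power p = 3:
  (0.391473)^3 = 0.059994
Step 3: Therefore mu(|f| > 12.9) <= 0.059994


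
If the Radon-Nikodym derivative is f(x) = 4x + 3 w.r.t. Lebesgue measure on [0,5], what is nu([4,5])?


nu(A) = integral_A (dnu/dmu) dmu = integral_4^5 (4x + 3) dx
Step 1: Antiderivative F(x) = (4/2)x^2 + 3x
Step 2: F(5) = (4/2)*5^2 + 3*5 = 50 + 15 = 65
Step 3: F(4) = (4/2)*4^2 + 3*4 = 32 + 12 = 44
Step 4: nu([4,5]) = F(5) - F(4) = 65 - 44 = 21


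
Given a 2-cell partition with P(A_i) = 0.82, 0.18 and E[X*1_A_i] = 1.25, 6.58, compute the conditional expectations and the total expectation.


For each cell A_i: E[X|A_i] = E[X*1_A_i] / P(A_i)
Step 1: E[X|A_1] = 1.25 / 0.82 = 1.52439
Step 2: E[X|A_2] = 6.58 / 0.18 = 36.555556
Verification: E[X] = sum E[X*1_A_i] = 1.25 + 6.58 = 7.83


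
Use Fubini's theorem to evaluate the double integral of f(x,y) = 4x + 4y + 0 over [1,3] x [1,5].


By Fubini, integrate in x first, then y.
Step 1: Fix y, integrate over x in [1,3]:
  integral(4x + 4y + 0, x=1..3)
  = 4*(3^2 - 1^2)/2 + (4y + 0)*(3 - 1)
  = 16 + (4y + 0)*2
  = 16 + 8y + 0
  = 16 + 8y
Step 2: Integrate over y in [1,5]:
  integral(16 + 8y, y=1..5)
  = 16*4 + 8*(5^2 - 1^2)/2
  = 64 + 96
  = 160


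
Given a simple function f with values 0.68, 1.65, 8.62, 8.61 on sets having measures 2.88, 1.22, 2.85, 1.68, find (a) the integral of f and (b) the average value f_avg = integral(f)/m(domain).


Step 1: Integral = sum(value_i * measure_i)
= 0.68*2.88 + 1.65*1.22 + 8.62*2.85 + 8.61*1.68
= 1.9584 + 2.013 + 24.567 + 14.4648
= 43.0032
Step 2: Total measure of domain = 2.88 + 1.22 + 2.85 + 1.68 = 8.63
Step 3: Average value = 43.0032 / 8.63 = 4.98299


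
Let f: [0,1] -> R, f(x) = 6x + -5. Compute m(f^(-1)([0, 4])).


f^(-1)([0, 4]) = {x : 0 <= 6x + -5 <= 4}
Solving: (0 - -5)/6 <= x <= (4 - -5)/6
= [0.833333, 1.5]
Intersecting with [0,1]: [0.833333, 1]
Measure = 1 - 0.833333 = 0.166667


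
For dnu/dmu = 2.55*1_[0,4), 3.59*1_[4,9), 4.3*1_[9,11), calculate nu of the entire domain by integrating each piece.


Integrate each piece of the Radon-Nikodym derivative:
Step 1: integral_0^4 2.55 dx = 2.55*(4-0) = 2.55*4 = 10.2
Step 2: integral_4^9 3.59 dx = 3.59*(9-4) = 3.59*5 = 17.95
Step 3: integral_9^11 4.3 dx = 4.3*(11-9) = 4.3*2 = 8.6
Total: 10.2 + 17.95 + 8.6 = 36.75


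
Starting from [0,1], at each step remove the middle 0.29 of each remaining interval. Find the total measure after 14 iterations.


Step 1: At each step, fraction remaining = 1 - 0.29 = 0.71
Step 2: After 14 steps, measure = (0.71)^14
Result = 0.008272


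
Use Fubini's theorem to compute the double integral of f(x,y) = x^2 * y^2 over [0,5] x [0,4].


By Fubini's theorem, the double integral factors as a product of single integrals:
Step 1: integral_0^5 x^2 dx = [x^3/3] from 0 to 5
     = 5^3/3 = 41.666667
Step 2: integral_0^4 y^2 dy = [y^3/3] from 0 to 4
     = 4^3/3 = 21.333333
Step 3: Double integral = 41.666667 * 21.333333 = 888.888889


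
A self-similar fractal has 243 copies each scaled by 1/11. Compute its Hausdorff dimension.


For a self-similar set with N copies scaled by 1/r:
dim_H = log(N)/log(r) = log(243)/log(11)
= 5.493061/2.397895
= 2.290785


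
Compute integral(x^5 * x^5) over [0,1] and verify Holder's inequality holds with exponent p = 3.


Step 1: Exact integral of f*g = integral(x^10, 0, 1) = 1/11
     = 0.090909
Step 2: Holder bound with p=3, q=1.5:
  ||f||_p = (integral x^15 dx)^(1/3) = (1/16)^(1/3) = 0.39685
  ||g||_q = (integral x^7.5 dx)^(1/1.5) = (1/8.5)^(1/1.5) = 0.240097
Step 3: Holder bound = ||f||_p * ||g||_q = 0.39685 * 0.240097 = 0.095283
Verification: 0.090909 <= 0.095283 (Holder holds)


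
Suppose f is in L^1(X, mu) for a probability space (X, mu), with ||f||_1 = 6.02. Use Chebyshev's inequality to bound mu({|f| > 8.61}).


Chebyshev/Markov inequality: mu(|f| > eps) <= (||f||_p / eps)^p
Step 1: ||f||_1 / eps = 6.02 / 8.61 = 0.699187
Step 2: Raise to power p = 1:
  (0.699187)^1 = 0.699187
Step 3: Therefore mu(|f| > 8.61) <= 0.699187


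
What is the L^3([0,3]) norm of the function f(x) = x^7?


Step 1: ||f||_3 = (integral_0^3 |x^7|^3 dx)^(1/3)
     = (integral_0^3 x^21 dx)^(1/3)
Step 2: integral_0^3 x^21 dx = [x^22/(22)] from 0 to 3 = 3^22/22
     = 31381059609/22 = 1.426412e+09
Step 3: ||f||_3 = (1.426412e+09)^(1/3) = 1125.680063


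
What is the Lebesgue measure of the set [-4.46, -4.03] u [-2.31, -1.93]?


For pairwise disjoint intervals, m(union) = sum of lengths.
= (-4.03 - -4.46) + (-1.93 - -2.31)
= 0.43 + 0.38
= 0.81


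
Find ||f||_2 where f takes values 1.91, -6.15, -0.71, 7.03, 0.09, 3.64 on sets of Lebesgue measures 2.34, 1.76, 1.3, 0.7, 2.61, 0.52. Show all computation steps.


Step 1: Compute |f_i|^2 for each value:
  |1.91|^2 = 3.6481
  |-6.15|^2 = 37.8225
  |-0.71|^2 = 0.5041
  |7.03|^2 = 49.4209
  |0.09|^2 = 0.0081
  |3.64|^2 = 13.2496
Step 2: Multiply by measures and sum:
  3.6481 * 2.34 = 8.536554
  37.8225 * 1.76 = 66.5676
  0.5041 * 1.3 = 0.65533
  49.4209 * 0.7 = 34.59463
  0.0081 * 2.61 = 0.021141
  13.2496 * 0.52 = 6.889792
Sum = 8.536554 + 66.5676 + 0.65533 + 34.59463 + 0.021141 + 6.889792 = 117.265047
Step 3: Take the p-th root:
||f||_2 = (117.265047)^(1/2) = 10.828899


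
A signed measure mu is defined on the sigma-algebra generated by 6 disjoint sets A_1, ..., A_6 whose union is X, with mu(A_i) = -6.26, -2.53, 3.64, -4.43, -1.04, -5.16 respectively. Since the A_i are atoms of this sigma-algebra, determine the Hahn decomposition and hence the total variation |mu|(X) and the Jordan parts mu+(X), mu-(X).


Step 1: Every measurable set is a union of atoms (the cells / points), so a Hahn decomposition is
  obtained by grouping atoms by sign: P = union of atoms with mu > 0, N = union of the remaining atoms.
  Atoms in P (indices): 3;  atoms in N (indices): 1, 2, 4, 5, 6
  Positive values: 3.64
  Negative values: -6.26, -2.53, -4.43, -1.04, -5.16
Step 2: mu+(X) = mu(P) = sum of positive atom values = 3.64
Step 3: mu-(X) = -mu(N) = sum of |negative atom values| = 19.42
Step 4: |mu|(X) = mu+(X) + mu-(X) = 3.64 + 19.42 = 23.06


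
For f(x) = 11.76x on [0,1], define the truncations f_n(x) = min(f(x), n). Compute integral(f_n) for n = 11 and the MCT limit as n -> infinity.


f(x) = 11.76x on [0,1]; f_n(x) = min(11.76x, n). At n = 11:
Step 1: f(x) reaches 11 at x = 11/11.76 = 0.935374
Step 2: integral(f_11) = integral(11.76x, 0, 0.935374) + integral(11, 0.935374, 1)
       = 11.76*0.935374^2/2 + 11*(1 - 0.935374)
       = 5.144558 + 0.710884
       = 5.855442
Step 3: As n -> infinity, f_n increases to f, so by MCT integral(f_n) -> integral(f) = 11.76/2 = 5.88.
Convergence: integral(f_11) = 5.855442 -> 5.88 as n -> infinity


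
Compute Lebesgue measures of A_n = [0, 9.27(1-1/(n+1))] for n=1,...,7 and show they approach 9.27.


By continuity of measure from below: if A_n increases to A, then m(A_n) -> m(A).
Here A = [0, 9.27], so m(A) = 9.27
Step 1: a_1 = 9.27*(1 - 1/2) = 4.635, m(A_1) = 4.635
Step 2: a_2 = 9.27*(1 - 1/3) = 6.18, m(A_2) = 6.18
Step 3: a_3 = 9.27*(1 - 1/4) = 6.9525, m(A_3) = 6.9525
Step 4: a_4 = 9.27*(1 - 1/5) = 7.416, m(A_4) = 7.416
Step 5: a_5 = 9.27*(1 - 1/6) = 7.725, m(A_5) = 7.725
Step 6: a_6 = 9.27*(1 - 1/7) = 7.9457, m(A_6) = 7.9457
Step 7: a_7 = 9.27*(1 - 1/8) = 8.1113, m(A_7) = 8.1113
Limit: m(A_n) -> m([0,9.27]) = 9.27


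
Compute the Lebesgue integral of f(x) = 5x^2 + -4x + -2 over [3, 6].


The Lebesgue integral of a Riemann-integrable function agrees with the Riemann integral.
Antiderivative F(x) = (5/3)x^3 + (-4/2)x^2 + -2x
F(6) = (5/3)*6^3 + (-4/2)*6^2 + -2*6
     = (5/3)*216 + (-4/2)*36 + -2*6
     = 360 + -72 + -12
     = 276
F(3) = 21
Integral = F(6) - F(3) = 276 - 21 = 255


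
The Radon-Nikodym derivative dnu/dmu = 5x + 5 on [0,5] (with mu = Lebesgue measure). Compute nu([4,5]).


nu(A) = integral_A (dnu/dmu) dmu = integral_4^5 (5x + 5) dx
Step 1: Antiderivative F(x) = (5/2)x^2 + 5x
Step 2: F(5) = (5/2)*5^2 + 5*5 = 62.5 + 25 = 87.5
Step 3: F(4) = (5/2)*4^2 + 5*4 = 40 + 20 = 60
Step 4: nu([4,5]) = F(5) - F(4) = 87.5 - 60 = 27.5


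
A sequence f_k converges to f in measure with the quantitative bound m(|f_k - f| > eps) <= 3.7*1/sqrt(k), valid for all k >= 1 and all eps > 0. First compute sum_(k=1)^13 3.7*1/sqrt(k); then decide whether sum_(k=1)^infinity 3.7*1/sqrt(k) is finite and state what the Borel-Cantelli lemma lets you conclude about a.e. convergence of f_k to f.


Step 1: List the terms 3.7*1/sqrt(k) for k = 1 to 13:
  k=1: 3.7
  k=2: 2.616295
  k=3: 2.136196
  k=4: 1.85
  k=5: 1.65469
  k=6: 1.510519
  k=7: 1.398469
  k=8: 1.308148
  k=9: 1.233333
  k=10: 1.170043
  k=11: 1.115592
  k=12: 1.068098
  k=13: 1.026195
Step 2: Partial sum = 3.7 + 2.616295 + 2.136196 + 1.85 + 1.65469 + 1.510519 + 1.398469 + 1.308148 + 1.233333 + 1.170043 + 1.115592 + 1.068098 + 1.026195
     = 21.787578
Step 3: The full series sum_(k>=1) 3.7*1/sqrt(k) diverges (p-series with p = 1/2 <= 1; a nonzero constant multiple of a divergent series diverges).
Step 4: The (first) Borel-Cantelli lemma requires a summable sequence of measures, so it does not apply here;
        from this bound alone no conclusion about a.e. convergence can be drawn (convergence in measure still
        gives an a.e.-convergent subsequence, but not a.e. convergence of the whole sequence).
Conclusion: series diverges; Borel-Cantelli is inconclusive about a.e. convergence of f_k.


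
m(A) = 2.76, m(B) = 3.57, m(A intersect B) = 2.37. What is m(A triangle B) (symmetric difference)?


m(A Delta B) = m(A) + m(B) - 2*m(A n B)
= 2.76 + 3.57 - 2*2.37
= 2.76 + 3.57 - 4.74
= 1.59


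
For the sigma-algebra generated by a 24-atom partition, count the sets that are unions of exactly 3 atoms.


Each element of F is a union of some subset of the 24 atoms.
Elements that are unions of exactly 3 atoms correspond to 3-element subsets of the 24 atoms.
Count = C(24, 3) = 24! / (3! * 21!) = 2024.


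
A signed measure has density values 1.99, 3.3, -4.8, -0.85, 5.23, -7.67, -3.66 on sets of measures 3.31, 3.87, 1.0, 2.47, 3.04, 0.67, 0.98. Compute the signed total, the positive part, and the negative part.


Step 1: Compute signed measure on each set:
  Set 1: 1.99 * 3.31 = 6.5869
  Set 2: 3.3 * 3.87 = 12.771
  Set 3: -4.8 * 1.0 = -4.8
  Set 4: -0.85 * 2.47 = -2.0995
  Set 5: 5.23 * 3.04 = 15.8992
  Set 6: -7.67 * 0.67 = -5.1389
  Set 7: -3.66 * 0.98 = -3.5868
Step 2: Total signed measure = (6.5869) + (12.771) + (-4.8) + (-2.0995) + (15.8992) + (-5.1389) + (-3.5868)
     = 19.6319
Step 3: Positive part mu+(X) = sum of positive contributions = 35.2571
Step 4: Negative part mu-(X) = |sum of negative contributions| = 15.6252


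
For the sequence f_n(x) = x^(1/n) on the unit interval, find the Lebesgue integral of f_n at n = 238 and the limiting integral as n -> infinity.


At n = 238: f_238(x) = x^(1/238).
Step 1: integral(x^(1/238), 0, 1) = [x^(1/238+1) / (1/238+1)] from 0 to 1
     = 1 / (1/238 + 1) = 1 / ((238+1)/238) = 238/(238+1)
     = 238/239 = 0.995816
Step 2: As n -> infinity, f_n(x) = x^(1/n) -> 1 for x in (0,1], and f_n is increasing in n.
By MCT, lim_n integral(f_n) = integral(lim_n f_n) = integral(1, 0, 1) = 1.
Step 3: Verify convergence: 238/239 = 0.995816 -> 1


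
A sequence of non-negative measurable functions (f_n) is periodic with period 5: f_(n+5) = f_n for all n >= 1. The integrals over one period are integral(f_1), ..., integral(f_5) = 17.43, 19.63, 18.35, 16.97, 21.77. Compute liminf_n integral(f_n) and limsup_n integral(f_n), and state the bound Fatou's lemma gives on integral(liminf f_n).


The sequence (integral(f_n)) is periodic with period 5, repeating the values 17.43, 19.63, 18.35, 16.97, 21.77 indefinitely.
Step 1: For a periodic sequence, every tail (a_m, a_(m+1), ...) contains all 5 period values infinitely often.
Step 2: Hence inf of every tail = min of the period values = min(17.43, 19.63, 18.35, 16.97, 21.77) = 16.97.
        liminf_n integral(f_n) = sup over m of (inf of tail from m) = 16.97.
Step 3: Similarly sup of every tail = max of the period values = 21.77.
        limsup_n integral(f_n) = 21.77.
Step 4: Fatou's lemma: integral(liminf_n f_n) <= liminf_n integral(f_n) = 16.97.
        So the integral of the pointwise liminf is at most 16.97.


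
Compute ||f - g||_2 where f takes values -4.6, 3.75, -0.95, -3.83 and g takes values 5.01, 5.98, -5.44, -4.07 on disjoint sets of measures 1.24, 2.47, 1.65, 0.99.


Step 1: Compute differences f_i - g_i:
  -4.6 - 5.01 = -9.61
  3.75 - 5.98 = -2.23
  -0.95 - -5.44 = 4.49
  -3.83 - -4.07 = 0.24
Step 2: Compute |diff|^2 * measure for each set:
  |-9.61|^2 * 1.24 = 92.3521 * 1.24 = 114.516604
  |-2.23|^2 * 2.47 = 4.9729 * 2.47 = 12.283063
  |4.49|^2 * 1.65 = 20.1601 * 1.65 = 33.264165
  |0.24|^2 * 0.99 = 0.0576 * 0.99 = 0.057024
Step 3: Sum = 160.120856
Step 4: ||f-g||_2 = (160.120856)^(1/2) = 12.653887


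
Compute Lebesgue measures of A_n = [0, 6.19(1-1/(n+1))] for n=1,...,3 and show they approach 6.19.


By continuity of measure from below: if A_n increases to A, then m(A_n) -> m(A).
Here A = [0, 6.19], so m(A) = 6.19
Step 1: a_1 = 6.19*(1 - 1/2) = 3.095, m(A_1) = 3.095
Step 2: a_2 = 6.19*(1 - 1/3) = 4.1267, m(A_2) = 4.1267
Step 3: a_3 = 6.19*(1 - 1/4) = 4.6425, m(A_3) = 4.6425
Limit: m(A_n) -> m([0,6.19]) = 6.19


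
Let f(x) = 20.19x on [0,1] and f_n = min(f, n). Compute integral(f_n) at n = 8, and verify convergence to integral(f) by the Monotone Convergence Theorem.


f(x) = 20.19x on [0,1]; f_n(x) = min(20.19x, n). At n = 8:
Step 1: f(x) reaches 8 at x = 8/20.19 = 0.396236
Step 2: integral(f_8) = integral(20.19x, 0, 0.396236) + integral(8, 0.396236, 1)
       = 20.19*0.396236^2/2 + 8*(1 - 0.396236)
       = 1.584943 + 4.830114
       = 6.415057
Step 3: As n -> infinity, f_n increases to f, so by MCT integral(f_n) -> integral(f) = 20.19/2 = 10.095.
Convergence: integral(f_8) = 6.415057 -> 10.095 as n -> infinity


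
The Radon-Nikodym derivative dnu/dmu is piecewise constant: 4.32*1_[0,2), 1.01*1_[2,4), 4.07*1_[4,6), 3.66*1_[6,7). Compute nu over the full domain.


Integrate each piece of the Radon-Nikodym derivative:
Step 1: integral_0^2 4.32 dx = 4.32*(2-0) = 4.32*2 = 8.64
Step 2: integral_2^4 1.01 dx = 1.01*(4-2) = 1.01*2 = 2.02
Step 3: integral_4^6 4.07 dx = 4.07*(6-4) = 4.07*2 = 8.14
Step 4: integral_6^7 3.66 dx = 3.66*(7-6) = 3.66*1 = 3.66
Total: 8.64 + 2.02 + 8.14 + 3.66 = 22.46


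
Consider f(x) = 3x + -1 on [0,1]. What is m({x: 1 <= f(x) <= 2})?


f^(-1)([1, 2]) = {x : 1 <= 3x + -1 <= 2}
Solving: (1 - -1)/3 <= x <= (2 - -1)/3
= [0.666667, 1]
Intersecting with [0,1]: [0.666667, 1]
Measure = 1 - 0.666667 = 0.333333


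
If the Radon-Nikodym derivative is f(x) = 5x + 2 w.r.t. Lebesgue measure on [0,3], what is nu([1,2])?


nu(A) = integral_A (dnu/dmu) dmu = integral_1^2 (5x + 2) dx
Step 1: Antiderivative F(x) = (5/2)x^2 + 2x
Step 2: F(2) = (5/2)*2^2 + 2*2 = 10 + 4 = 14
Step 3: F(1) = (5/2)*1^2 + 2*1 = 2.5 + 2 = 4.5
Step 4: nu([1,2]) = F(2) - F(1) = 14 - 4.5 = 9.5


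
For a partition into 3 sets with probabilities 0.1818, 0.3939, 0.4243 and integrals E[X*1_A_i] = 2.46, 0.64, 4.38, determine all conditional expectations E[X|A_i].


For each cell A_i: E[X|A_i] = E[X*1_A_i] / P(A_i)
Step 1: E[X|A_1] = 2.46 / 0.1818 = 13.531353
Step 2: E[X|A_2] = 0.64 / 0.3939 = 1.624778
Step 3: E[X|A_3] = 4.38 / 0.4243 = 10.322885
Verification: E[X] = sum E[X*1_A_i] = 2.46 + 0.64 + 4.38 = 7.48


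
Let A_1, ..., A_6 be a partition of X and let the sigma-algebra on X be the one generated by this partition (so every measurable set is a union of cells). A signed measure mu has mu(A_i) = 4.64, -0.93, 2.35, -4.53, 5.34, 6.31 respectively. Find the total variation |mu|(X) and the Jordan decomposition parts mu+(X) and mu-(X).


Step 1: Every measurable set is a union of atoms (the cells / points), so a Hahn decomposition is
  obtained by grouping atoms by sign: P = union of atoms with mu > 0, N = union of the remaining atoms.
  Atoms in P (indices): 1, 3, 5, 6;  atoms in N (indices): 2, 4
  Positive values: 4.64, 2.35, 5.34, 6.31
  Negative values: -0.93, -4.53
Step 2: mu+(X) = mu(P) = sum of positive atom values = 18.64
Step 3: mu-(X) = -mu(N) = sum of |negative atom values| = 5.46
Step 4: |mu|(X) = mu+(X) + mu-(X) = 18.64 + 5.46 = 24.1


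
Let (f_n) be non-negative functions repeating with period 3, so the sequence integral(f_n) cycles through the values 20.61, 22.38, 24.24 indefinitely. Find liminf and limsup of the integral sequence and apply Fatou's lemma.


The sequence (integral(f_n)) is periodic with period 3, repeating the values 20.61, 22.38, 24.24 indefinitely.
Step 1: For a periodic sequence, every tail (a_m, a_(m+1), ...) contains all 3 period values infinitely often.
Step 2: Hence inf of every tail = min of the period values = min(20.61, 22.38, 24.24) = 20.61.
        liminf_n integral(f_n) = sup over m of (inf of tail from m) = 20.61.
Step 3: Similarly sup of every tail = max of the period values = 24.24.
        limsup_n integral(f_n) = 24.24.
Step 4: Fatou's lemma: integral(liminf_n f_n) <= liminf_n integral(f_n) = 20.61.
        So the integral of the pointwise liminf is at most 20.61.


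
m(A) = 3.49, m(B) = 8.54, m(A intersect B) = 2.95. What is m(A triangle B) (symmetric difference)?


m(A Delta B) = m(A) + m(B) - 2*m(A n B)
= 3.49 + 8.54 - 2*2.95
= 3.49 + 8.54 - 5.9
= 6.13


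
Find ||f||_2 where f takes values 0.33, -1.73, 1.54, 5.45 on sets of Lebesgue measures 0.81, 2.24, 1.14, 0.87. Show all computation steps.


Step 1: Compute |f_i|^2 for each value:
  |0.33|^2 = 0.1089
  |-1.73|^2 = 2.9929
  |1.54|^2 = 2.3716
  |5.45|^2 = 29.7025
Step 2: Multiply by measures and sum:
  0.1089 * 0.81 = 0.088209
  2.9929 * 2.24 = 6.704096
  2.3716 * 1.14 = 2.703624
  29.7025 * 0.87 = 25.841175
Sum = 0.088209 + 6.704096 + 2.703624 + 25.841175 = 35.337104
Step 3: Take the p-th root:
||f||_2 = (35.337104)^(1/2) = 5.944502


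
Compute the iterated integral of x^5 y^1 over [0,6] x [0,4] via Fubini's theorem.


By Fubini's theorem, the double integral factors as a product of single integrals:
Step 1: integral_0^6 x^5 dx = [x^6/6] from 0 to 6
     = 6^6/6 = 7776
Step 2: integral_0^4 y^1 dy = [y^2/2] from 0 to 4
     = 4^2/2 = 8
Step 3: Double integral = 7776 * 8 = 62208


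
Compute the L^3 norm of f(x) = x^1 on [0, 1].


Step 1: ||f||_3 = (integral_0^1 |x^1|^3 dx)^(1/3)
     = (integral_0^1 x^3 dx)^(1/3)
Step 2: integral_0^1 x^3 dx = [x^4/(4)] from 0 to 1 = 1^4/4
     = 1/4 = 0.25
Step 3: ||f||_3 = (0.25)^(1/3) = 0.629961


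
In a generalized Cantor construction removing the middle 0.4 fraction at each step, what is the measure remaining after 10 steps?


Step 1: At each step, fraction remaining = 1 - 0.4 = 0.6
Step 2: After 10 steps, measure = (0.6)^10
Result = 0.006047


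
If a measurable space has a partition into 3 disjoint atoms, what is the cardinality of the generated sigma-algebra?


Each element of the sigma-algebra is a union of some subset of the 3 atoms.
The number of such subsets is 2^3 = 8.


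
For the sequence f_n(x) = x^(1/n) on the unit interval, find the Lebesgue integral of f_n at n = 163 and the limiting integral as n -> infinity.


At n = 163: f_163(x) = x^(1/163).
Step 1: integral(x^(1/163), 0, 1) = [x^(1/163+1) / (1/163+1)] from 0 to 1
     = 1 / (1/163 + 1) = 1 / ((163+1)/163) = 163/(163+1)
     = 163/164 = 0.993902
Step 2: As n -> infinity, f_n(x) = x^(1/n) -> 1 for x in (0,1], and f_n is increasing in n.
By MCT, lim_n integral(f_n) = integral(lim_n f_n) = integral(1, 0, 1) = 1.
Step 3: Verify convergence: 163/164 = 0.993902 -> 1


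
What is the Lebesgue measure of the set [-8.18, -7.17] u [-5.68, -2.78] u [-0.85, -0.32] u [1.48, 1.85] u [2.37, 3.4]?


For pairwise disjoint intervals, m(union) = sum of lengths.
= (-7.17 - -8.18) + (-2.78 - -5.68) + (-0.32 - -0.85) + (1.85 - 1.48) + (3.4 - 2.37)
= 1.01 + 2.9 + 0.53 + 0.37 + 1.03
= 5.84


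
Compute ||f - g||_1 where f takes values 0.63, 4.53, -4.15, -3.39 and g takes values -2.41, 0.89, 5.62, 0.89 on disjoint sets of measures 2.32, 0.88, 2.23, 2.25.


Step 1: Compute differences f_i - g_i:
  0.63 - -2.41 = 3.04
  4.53 - 0.89 = 3.64
  -4.15 - 5.62 = -9.77
  -3.39 - 0.89 = -4.28
Step 2: Compute |diff|^1 * measure for each set:
  |3.04|^1 * 2.32 = 3.04 * 2.32 = 7.0528
  |3.64|^1 * 0.88 = 3.64 * 0.88 = 3.2032
  |-9.77|^1 * 2.23 = 9.77 * 2.23 = 21.7871
  |-4.28|^1 * 2.25 = 4.28 * 2.25 = 9.63
Step 3: Sum = 41.6731
Step 4: ||f-g||_1 = (41.6731)^(1/1) = 41.6731


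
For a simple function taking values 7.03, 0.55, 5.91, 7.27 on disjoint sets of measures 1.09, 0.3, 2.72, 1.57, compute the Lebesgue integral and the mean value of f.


Step 1: Integral = sum(value_i * measure_i)
= 7.03*1.09 + 0.55*0.3 + 5.91*2.72 + 7.27*1.57
= 7.6627 + 0.165 + 16.0752 + 11.4139
= 35.3168
Step 2: Total measure of domain = 1.09 + 0.3 + 2.72 + 1.57 = 5.68
Step 3: Average value = 35.3168 / 5.68 = 6.217746


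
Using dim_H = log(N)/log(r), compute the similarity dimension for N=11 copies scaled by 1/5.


For a self-similar set with N copies scaled by 1/r:
dim_H = log(N)/log(r) = log(11)/log(5)
= 2.397895/1.609438
= 1.489896


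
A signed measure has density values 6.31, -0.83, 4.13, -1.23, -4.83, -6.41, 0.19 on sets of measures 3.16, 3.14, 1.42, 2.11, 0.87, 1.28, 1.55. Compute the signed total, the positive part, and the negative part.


Step 1: Compute signed measure on each set:
  Set 1: 6.31 * 3.16 = 19.9396
  Set 2: -0.83 * 3.14 = -2.6062
  Set 3: 4.13 * 1.42 = 5.8646
  Set 4: -1.23 * 2.11 = -2.5953
  Set 5: -4.83 * 0.87 = -4.2021
  Set 6: -6.41 * 1.28 = -8.2048
  Set 7: 0.19 * 1.55 = 0.2945
Step 2: Total signed measure = (19.9396) + (-2.6062) + (5.8646) + (-2.5953) + (-4.2021) + (-8.2048) + (0.2945)
     = 8.4903
Step 3: Positive part mu+(X) = sum of positive contributions = 26.0987
Step 4: Negative part mu-(X) = |sum of negative contributions| = 17.6084


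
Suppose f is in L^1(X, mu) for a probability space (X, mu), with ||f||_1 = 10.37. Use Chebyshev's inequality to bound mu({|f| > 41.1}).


Chebyshev/Markov inequality: mu(|f| > eps) <= (||f||_p / eps)^p
Step 1: ||f||_1 / eps = 10.37 / 41.1 = 0.252311
Step 2: Raise to power p = 1:
  (0.252311)^1 = 0.252311
Step 3: Therefore mu(|f| > 41.1) <= 0.252311


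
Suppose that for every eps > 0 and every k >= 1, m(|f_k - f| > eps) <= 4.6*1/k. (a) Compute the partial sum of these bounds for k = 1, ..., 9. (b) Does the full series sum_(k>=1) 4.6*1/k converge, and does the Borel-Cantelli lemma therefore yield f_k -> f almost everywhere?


Step 1: List the terms 4.6*1/k for k = 1 to 9:
  k=1: 4.6
  k=2: 2.3
  k=3: 1.533333
  k=4: 1.15
  k=5: 0.92
  k=6: 0.766667
  k=7: 0.657143
  k=8: 0.575
  k=9: 0.511111
Step 2: Partial sum = 4.6 + 2.3 + 1.533333 + 1.15 + 0.92 + 0.766667 + 0.657143 + 0.575 + 0.511111
     = 13.013254
Step 3: The full series sum_(k>=1) 4.6*1/k diverges (harmonic series, p = 1; a nonzero constant multiple of a divergent series diverges).
Step 4: The (first) Borel-Cantelli lemma requires a summable sequence of measures, so it does not apply here;
        from this bound alone no conclusion about a.e. convergence can be drawn (convergence in measure still
        gives an a.e.-convergent subsequence, but not a.e. convergence of the whole sequence).
Conclusion: series diverges; Borel-Cantelli is inconclusive about a.e. convergence of f_k.


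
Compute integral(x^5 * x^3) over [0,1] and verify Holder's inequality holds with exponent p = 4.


Step 1: Exact integral of f*g = integral(x^8, 0, 1) = 1/9
     = 0.111111
Step 2: Holder bound with p=4, q=1.333333:
  ||f||_p = (integral x^20 dx)^(1/4) = (1/21)^(1/4) = 0.467138
  ||g||_q = (integral x^4 dx)^(1/1.333333) = (1/5)^(1/1.333333) = 0.29907
Step 3: Holder bound = ||f||_p * ||g||_q = 0.467138 * 0.29907 = 0.139707
Verification: 0.111111 <= 0.139707 (Holder holds)


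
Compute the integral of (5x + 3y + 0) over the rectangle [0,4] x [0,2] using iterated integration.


By Fubini, integrate in x first, then y.
Step 1: Fix y, integrate over x in [0,4]:
  integral(5x + 3y + 0, x=0..4)
  = 5*(4^2 - 0^2)/2 + (3y + 0)*(4 - 0)
  = 40 + (3y + 0)*4
  = 40 + 12y + 0
  = 40 + 12y
Step 2: Integrate over y in [0,2]:
  integral(40 + 12y, y=0..2)
  = 40*2 + 12*(2^2 - 0^2)/2
  = 80 + 24
  = 104


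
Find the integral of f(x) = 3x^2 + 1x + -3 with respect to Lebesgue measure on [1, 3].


The Lebesgue integral of a Riemann-integrable function agrees with the Riemann integral.
Antiderivative F(x) = (3/3)x^3 + (1/2)x^2 + -3x
F(3) = (3/3)*3^3 + (1/2)*3^2 + -3*3
     = (3/3)*27 + (1/2)*9 + -3*3
     = 27 + 4.5 + -9
     = 22.5
F(1) = -1.5
Integral = F(3) - F(1) = 22.5 - -1.5 = 24


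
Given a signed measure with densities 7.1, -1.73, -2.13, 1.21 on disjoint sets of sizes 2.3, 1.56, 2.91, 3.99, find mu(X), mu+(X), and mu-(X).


Step 1: Compute signed measure on each set:
  Set 1: 7.1 * 2.3 = 16.33
  Set 2: -1.73 * 1.56 = -2.6988
  Set 3: -2.13 * 2.91 = -6.1983
  Set 4: 1.21 * 3.99 = 4.8279
Step 2: Total signed measure = (16.33) + (-2.6988) + (-6.1983) + (4.8279)
     = 12.2608
Step 3: Positive part mu+(X) = sum of positive contributions = 21.1579
Step 4: Negative part mu-(X) = |sum of negative contributions| = 8.8971


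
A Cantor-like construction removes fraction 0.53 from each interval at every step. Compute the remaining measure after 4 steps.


Step 1: At each step, fraction remaining = 1 - 0.53 = 0.47
Step 2: After 4 steps, measure = (0.47)^4
Step 3: Computing the power step by step:
  After step 1: 0.47
  After step 2: 0.2209
  After step 3: 0.103823
  After step 4: 0.048797
Result = 0.048797


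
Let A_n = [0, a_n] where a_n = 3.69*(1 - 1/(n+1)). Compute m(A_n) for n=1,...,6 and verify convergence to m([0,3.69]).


By continuity of measure from below: if A_n increases to A, then m(A_n) -> m(A).
Here A = [0, 3.69], so m(A) = 3.69
Step 1: a_1 = 3.69*(1 - 1/2) = 1.845, m(A_1) = 1.845
Step 2: a_2 = 3.69*(1 - 1/3) = 2.46, m(A_2) = 2.46
Step 3: a_3 = 3.69*(1 - 1/4) = 2.7675, m(A_3) = 2.7675
Step 4: a_4 = 3.69*(1 - 1/5) = 2.952, m(A_4) = 2.952
Step 5: a_5 = 3.69*(1 - 1/6) = 3.075, m(A_5) = 3.075
Step 6: a_6 = 3.69*(1 - 1/7) = 3.1629, m(A_6) = 3.1629
Limit: m(A_n) -> m([0,3.69]) = 3.69


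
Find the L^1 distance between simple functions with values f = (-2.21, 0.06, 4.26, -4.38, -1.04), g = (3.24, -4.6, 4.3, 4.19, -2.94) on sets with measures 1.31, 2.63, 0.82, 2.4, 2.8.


Step 1: Compute differences f_i - g_i:
  -2.21 - 3.24 = -5.45
  0.06 - -4.6 = 4.66
  4.26 - 4.3 = -0.04
  -4.38 - 4.19 = -8.57
  -1.04 - -2.94 = 1.9
Step 2: Compute |diff|^1 * measure for each set:
  |-5.45|^1 * 1.31 = 5.45 * 1.31 = 7.1395
  |4.66|^1 * 2.63 = 4.66 * 2.63 = 12.2558
  |-0.04|^1 * 0.82 = 0.04 * 0.82 = 0.0328
  |-8.57|^1 * 2.4 = 8.57 * 2.4 = 20.568
  |1.9|^1 * 2.8 = 1.9 * 2.8 = 5.32
Step 3: Sum = 45.3161
Step 4: ||f-g||_1 = (45.3161)^(1/1) = 45.3161


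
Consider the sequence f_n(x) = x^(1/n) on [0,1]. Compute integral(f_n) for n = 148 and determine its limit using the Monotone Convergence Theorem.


At n = 148: f_148(x) = x^(1/148).
Step 1: integral(x^(1/148), 0, 1) = [x^(1/148+1) / (1/148+1)] from 0 to 1
     = 1 / (1/148 + 1) = 1 / ((148+1)/148) = 148/(148+1)
     = 148/149 = 0.993289
Step 2: As n -> infinity, f_n(x) = x^(1/n) -> 1 for x in (0,1], and f_n is increasing in n.
By MCT, lim_n integral(f_n) = integral(lim_n f_n) = integral(1, 0, 1) = 1.
Step 3: Verify convergence: 148/149 = 0.993289 -> 1


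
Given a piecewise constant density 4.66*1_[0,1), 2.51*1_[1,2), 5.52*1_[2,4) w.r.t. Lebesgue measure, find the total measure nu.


Integrate each piece of the Radon-Nikodym derivative:
Step 1: integral_0^1 4.66 dx = 4.66*(1-0) = 4.66*1 = 4.66
Step 2: integral_1^2 2.51 dx = 2.51*(2-1) = 2.51*1 = 2.51
Step 3: integral_2^4 5.52 dx = 5.52*(4-2) = 5.52*2 = 11.04
Total: 4.66 + 2.51 + 11.04 = 18.21


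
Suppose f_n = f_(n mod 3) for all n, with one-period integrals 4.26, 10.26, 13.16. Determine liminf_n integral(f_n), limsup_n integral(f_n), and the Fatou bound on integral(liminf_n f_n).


The sequence (integral(f_n)) is periodic with period 3, repeating the values 4.26, 10.26, 13.16 indefinitely.
Step 1: For a periodic sequence, every tail (a_m, a_(m+1), ...) contains all 3 period values infinitely often.
Step 2: Hence inf of every tail = min of the period values = min(4.26, 10.26, 13.16) = 4.26.
        liminf_n integral(f_n) = sup over m of (inf of tail from m) = 4.26.
Step 3: Similarly sup of every tail = max of the period values = 13.16.
        limsup_n integral(f_n) = 13.16.
Step 4: Fatou's lemma: integral(liminf_n f_n) <= liminf_n integral(f_n) = 4.26.
        So the integral of the pointwise liminf is at most 4.26.


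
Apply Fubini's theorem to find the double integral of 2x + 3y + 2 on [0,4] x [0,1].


By Fubini, integrate in x first, then y.
Step 1: Fix y, integrate over x in [0,4]:
  integral(2x + 3y + 2, x=0..4)
  = 2*(4^2 - 0^2)/2 + (3y + 2)*(4 - 0)
  = 16 + (3y + 2)*4
  = 16 + 12y + 8
  = 24 + 12y
Step 2: Integrate over y in [0,1]:
  integral(24 + 12y, y=0..1)
  = 24*1 + 12*(1^2 - 0^2)/2
  = 24 + 6
  = 30


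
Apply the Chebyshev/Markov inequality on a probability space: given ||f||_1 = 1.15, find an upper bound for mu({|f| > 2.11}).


Chebyshev/Markov inequality: mu(|f| > eps) <= (||f||_p / eps)^p
Step 1: ||f||_1 / eps = 1.15 / 2.11 = 0.545024
Step 2: Raise to power p = 1:
  (0.545024)^1 = 0.545024
Step 3: Therefore mu(|f| > 2.11) <= 0.545024


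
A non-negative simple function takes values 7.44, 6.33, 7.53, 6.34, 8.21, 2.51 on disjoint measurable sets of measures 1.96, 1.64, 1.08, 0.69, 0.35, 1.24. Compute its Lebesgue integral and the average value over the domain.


Step 1: Integral = sum(value_i * measure_i)
= 7.44*1.96 + 6.33*1.64 + 7.53*1.08 + 6.34*0.69 + 8.21*0.35 + 2.51*1.24
= 14.5824 + 10.3812 + 8.1324 + 4.3746 + 2.8735 + 3.1124
= 43.4565
Step 2: Total measure of domain = 1.96 + 1.64 + 1.08 + 0.69 + 0.35 + 1.24 = 6.96
Step 3: Average value = 43.4565 / 6.96 = 6.24375


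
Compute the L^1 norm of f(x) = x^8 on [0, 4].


Step 1: ||f||_1 = (integral_0^4 |x^8|^1 dx)^(1/1)
     = (integral_0^4 x^8 dx)^(1/1)
Step 2: integral_0^4 x^8 dx = [x^9/(9)] from 0 to 4 = 4^9/9
     = 262144/9 = 29127.111111
Step 3: ||f||_1 = (29127.111111)^(1/1) = 29127.111111


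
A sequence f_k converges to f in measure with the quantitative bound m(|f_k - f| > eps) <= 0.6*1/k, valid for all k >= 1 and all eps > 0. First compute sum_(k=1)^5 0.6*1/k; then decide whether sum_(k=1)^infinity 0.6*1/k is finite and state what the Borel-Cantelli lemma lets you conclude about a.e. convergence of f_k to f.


Step 1: List the terms 0.6*1/k for k = 1 to 5:
  k=1: 0.6
  k=2: 0.3
  k=3: 0.2
  k=4: 0.15
  k=5: 0.12
Step 2: Partial sum = 0.6 + 0.3 + 0.2 + 0.15 + 0.12
     = 1.37
Step 3: The full series sum_(k>=1) 0.6*1/k diverges (harmonic series, p = 1; a nonzero constant multiple of a divergent series diverges).
Step 4: The (first) Borel-Cantelli lemma requires a summable sequence of measures, so it does not apply here;
        from this bound alone no conclusion about a.e. convergence can be drawn (convergence in measure still
        gives an a.e.-convergent subsequence, but not a.e. convergence of the whole sequence).
Conclusion: series diverges; Borel-Cantelli is inconclusive about a.e. convergence of f_k.


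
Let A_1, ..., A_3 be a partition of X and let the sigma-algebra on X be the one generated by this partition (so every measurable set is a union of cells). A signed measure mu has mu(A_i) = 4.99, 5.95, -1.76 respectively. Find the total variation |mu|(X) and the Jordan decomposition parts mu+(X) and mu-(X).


Step 1: Every measurable set is a union of atoms (the cells / points), so a Hahn decomposition is
  obtained by grouping atoms by sign: P = union of atoms with mu > 0, N = union of the remaining atoms.
  Atoms in P (indices): 1, 2;  atoms in N (indices): 3
  Positive values: 4.99, 5.95
  Negative values: -1.76
Step 2: mu+(X) = mu(P) = sum of positive atom values = 10.94
Step 3: mu-(X) = -mu(N) = sum of |negative atom values| = 1.76
Step 4: |mu|(X) = mu+(X) + mu-(X) = 10.94 + 1.76 = 12.7


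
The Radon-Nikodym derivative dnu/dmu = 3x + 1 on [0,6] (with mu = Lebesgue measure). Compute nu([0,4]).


nu(A) = integral_A (dnu/dmu) dmu = integral_0^4 (3x + 1) dx
Step 1: Antiderivative F(x) = (3/2)x^2 + 1x
Step 2: F(4) = (3/2)*4^2 + 1*4 = 24 + 4 = 28
Step 3: F(0) = (3/2)*0^2 + 1*0 = 0.0 + 0 = 0.0
Step 4: nu([0,4]) = F(4) - F(0) = 28 - 0.0 = 28


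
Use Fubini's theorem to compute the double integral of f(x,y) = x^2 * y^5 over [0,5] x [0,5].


By Fubini's theorem, the double integral factors as a product of single integrals:
Step 1: integral_0^5 x^2 dx = [x^3/3] from 0 to 5
     = 5^3/3 = 41.666667
Step 2: integral_0^5 y^5 dy = [y^6/6] from 0 to 5
     = 5^6/6 = 2604.166667
Step 3: Double integral = 41.666667 * 2604.166667 = 108506.944444


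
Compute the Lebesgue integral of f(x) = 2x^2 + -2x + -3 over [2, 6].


The Lebesgue integral of a Riemann-integrable function agrees with the Riemann integral.
Antiderivative F(x) = (2/3)x^3 + (-2/2)x^2 + -3x
F(6) = (2/3)*6^3 + (-2/2)*6^2 + -3*6
     = (2/3)*216 + (-2/2)*36 + -3*6
     = 144 + -36 + -18
     = 90
F(2) = -4.666667
Integral = F(6) - F(2) = 90 - -4.666667 = 94.666667


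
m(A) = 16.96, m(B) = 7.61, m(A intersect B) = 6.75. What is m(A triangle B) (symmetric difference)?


m(A Delta B) = m(A) + m(B) - 2*m(A n B)
= 16.96 + 7.61 - 2*6.75
= 16.96 + 7.61 - 13.5
= 11.07


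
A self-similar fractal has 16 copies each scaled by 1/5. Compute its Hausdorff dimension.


For a self-similar set with N copies scaled by 1/r:
dim_H = log(N)/log(r) = log(16)/log(5)
= 2.772589/1.609438
= 1.722706


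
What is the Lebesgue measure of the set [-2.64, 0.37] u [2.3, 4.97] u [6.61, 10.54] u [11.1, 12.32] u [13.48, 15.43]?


For pairwise disjoint intervals, m(union) = sum of lengths.
= (0.37 - -2.64) + (4.97 - 2.3) + (10.54 - 6.61) + (12.32 - 11.1) + (15.43 - 13.48)
= 3.01 + 2.67 + 3.93 + 1.22 + 1.95
= 12.78


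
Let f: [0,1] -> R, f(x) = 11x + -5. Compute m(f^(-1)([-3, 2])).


f^(-1)([-3, 2]) = {x : -3 <= 11x + -5 <= 2}
Solving: (-3 - -5)/11 <= x <= (2 - -5)/11
= [0.181818, 0.636364]
Intersecting with [0,1]: [0.181818, 0.636364]
Measure = 0.636364 - 0.181818 = 0.454545


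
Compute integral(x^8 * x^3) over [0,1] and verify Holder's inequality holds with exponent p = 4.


Step 1: Exact integral of f*g = integral(x^11, 0, 1) = 1/12
     = 0.083333
Step 2: Holder bound with p=4, q=1.333333:
  ||f||_p = (integral x^32 dx)^(1/4) = (1/33)^(1/4) = 0.417226
  ||g||_q = (integral x^4 dx)^(1/1.333333) = (1/5)^(1/1.333333) = 0.29907
Step 3: Holder bound = ||f||_p * ||g||_q = 0.417226 * 0.29907 = 0.12478
Verification: 0.083333 <= 0.12478 (Holder holds)


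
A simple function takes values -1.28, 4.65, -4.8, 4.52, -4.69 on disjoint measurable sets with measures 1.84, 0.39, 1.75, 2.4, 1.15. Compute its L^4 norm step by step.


Step 1: Compute |f_i|^4 for each value:
  |-1.28|^4 = 2.684355
  |4.65|^4 = 467.532506
  |-4.8|^4 = 530.8416
  |4.52|^4 = 417.401244
  |-4.69|^4 = 483.828415
Step 2: Multiply by measures and sum:
  2.684355 * 1.84 = 4.939212
  467.532506 * 0.39 = 182.337677
  530.8416 * 1.75 = 928.9728
  417.401244 * 2.4 = 1001.762986
  483.828415 * 1.15 = 556.402677
Sum = 4.939212 + 182.337677 + 928.9728 + 1001.762986 + 556.402677 = 2674.415353
Step 3: Take the p-th root:
||f||_4 = (2674.415353)^(1/4) = 7.191297


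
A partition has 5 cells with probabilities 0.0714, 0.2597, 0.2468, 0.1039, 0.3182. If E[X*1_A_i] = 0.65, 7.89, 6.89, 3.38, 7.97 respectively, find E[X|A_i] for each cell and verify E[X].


For each cell A_i: E[X|A_i] = E[X*1_A_i] / P(A_i)
Step 1: E[X|A_1] = 0.65 / 0.0714 = 9.103641
Step 2: E[X|A_2] = 7.89 / 0.2597 = 30.381209
Step 3: E[X|A_3] = 6.89 / 0.2468 = 27.917342
Step 4: E[X|A_4] = 3.38 / 0.1039 = 32.53128
Step 5: E[X|A_5] = 7.97 / 0.3182 = 25.04714
Verification: E[X] = sum E[X*1_A_i] = 0.65 + 7.89 + 6.89 + 3.38 + 7.97 = 26.78


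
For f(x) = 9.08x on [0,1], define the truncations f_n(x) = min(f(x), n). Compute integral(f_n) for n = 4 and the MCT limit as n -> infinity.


f(x) = 9.08x on [0,1]; f_n(x) = min(9.08x, n). At n = 4:
Step 1: f(x) reaches 4 at x = 4/9.08 = 0.440529
Step 2: integral(f_4) = integral(9.08x, 0, 0.440529) + integral(4, 0.440529, 1)
       = 9.08*0.440529^2/2 + 4*(1 - 0.440529)
       = 0.881057 + 2.237885
       = 3.118943
Step 3: As n -> infinity, f_n increases to f, so by MCT integral(f_n) -> integral(f) = 9.08/2 = 4.54.
Convergence: integral(f_4) = 3.118943 -> 4.54 as n -> infinity


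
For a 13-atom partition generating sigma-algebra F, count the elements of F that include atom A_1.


Each element of F is a union of some subset S of the 13 atoms.
The element contains A_1 iff A_1 is in S.
So we count subsets S of {A_1,...,A_13} with A_1 in S: choose freely among the other 12 atoms.
Count = 2^(13-1) = 2^12 = 4096.


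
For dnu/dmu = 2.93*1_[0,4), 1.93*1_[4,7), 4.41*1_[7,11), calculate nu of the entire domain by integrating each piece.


Integrate each piece of the Radon-Nikodym derivative:
Step 1: integral_0^4 2.93 dx = 2.93*(4-0) = 2.93*4 = 11.72
Step 2: integral_4^7 1.93 dx = 1.93*(7-4) = 1.93*3 = 5.79
Step 3: integral_7^11 4.41 dx = 4.41*(11-7) = 4.41*4 = 17.64
Total: 11.72 + 5.79 + 17.64 = 35.15


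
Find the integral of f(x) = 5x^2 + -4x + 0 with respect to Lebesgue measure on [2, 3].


The Lebesgue integral of a Riemann-integrable function agrees with the Riemann integral.
Antiderivative F(x) = (5/3)x^3 + (-4/2)x^2 + 0x
F(3) = (5/3)*3^3 + (-4/2)*3^2 + 0*3
     = (5/3)*27 + (-4/2)*9 + 0*3
     = 45 + -18 + 0
     = 27
F(2) = 5.333333
Integral = F(3) - F(2) = 27 - 5.333333 = 21.666667


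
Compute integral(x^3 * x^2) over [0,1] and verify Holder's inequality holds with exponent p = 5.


Step 1: Exact integral of f*g = integral(x^5, 0, 1) = 1/6
     = 0.166667
Step 2: Holder bound with p=5, q=1.25:
  ||f||_p = (integral x^15 dx)^(1/5) = (1/16)^(1/5) = 0.574349
  ||g||_q = (integral x^2.5 dx)^(1/1.25) = (1/3.5)^(1/1.25) = 0.367067
Step 3: Holder bound = ||f||_p * ||g||_q = 0.574349 * 0.367067 = 0.210825
Verification: 0.166667 <= 0.210825 (Holder holds)


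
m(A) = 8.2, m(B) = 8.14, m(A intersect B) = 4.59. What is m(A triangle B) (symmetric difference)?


m(A Delta B) = m(A) + m(B) - 2*m(A n B)
= 8.2 + 8.14 - 2*4.59
= 8.2 + 8.14 - 9.18
= 7.16


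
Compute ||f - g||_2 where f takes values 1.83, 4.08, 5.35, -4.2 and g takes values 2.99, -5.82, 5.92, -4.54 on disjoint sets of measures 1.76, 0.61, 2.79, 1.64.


Step 1: Compute differences f_i - g_i:
  1.83 - 2.99 = -1.16
  4.08 - -5.82 = 9.9
  5.35 - 5.92 = -0.57
  -4.2 - -4.54 = 0.34
Step 2: Compute |diff|^2 * measure for each set:
  |-1.16|^2 * 1.76 = 1.3456 * 1.76 = 2.368256
  |9.9|^2 * 0.61 = 98.01 * 0.61 = 59.7861
  |-0.57|^2 * 2.79 = 0.3249 * 2.79 = 0.906471
  |0.34|^2 * 1.64 = 0.1156 * 1.64 = 0.189584
Step 3: Sum = 63.250411
Step 4: ||f-g||_2 = (63.250411)^(1/2) = 7.953013
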